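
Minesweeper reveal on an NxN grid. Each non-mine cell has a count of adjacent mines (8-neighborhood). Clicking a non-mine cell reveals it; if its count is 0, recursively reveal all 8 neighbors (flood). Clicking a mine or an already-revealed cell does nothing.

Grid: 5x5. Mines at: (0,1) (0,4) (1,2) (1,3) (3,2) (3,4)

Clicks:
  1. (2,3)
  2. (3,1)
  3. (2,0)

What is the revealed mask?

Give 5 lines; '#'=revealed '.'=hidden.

Click 1 (2,3) count=4: revealed 1 new [(2,3)] -> total=1
Click 2 (3,1) count=1: revealed 1 new [(3,1)] -> total=2
Click 3 (2,0) count=0: revealed 7 new [(1,0) (1,1) (2,0) (2,1) (3,0) (4,0) (4,1)] -> total=9

Answer: .....
##...
##.#.
##...
##...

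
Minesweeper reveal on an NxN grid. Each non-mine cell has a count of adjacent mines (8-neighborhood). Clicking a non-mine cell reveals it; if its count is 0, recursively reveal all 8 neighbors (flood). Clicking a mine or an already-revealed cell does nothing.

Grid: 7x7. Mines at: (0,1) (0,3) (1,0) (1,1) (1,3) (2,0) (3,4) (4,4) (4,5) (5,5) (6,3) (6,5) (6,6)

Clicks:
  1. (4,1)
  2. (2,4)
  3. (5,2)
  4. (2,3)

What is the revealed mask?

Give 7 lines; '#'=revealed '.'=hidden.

Answer: .......
.......
.####..
####...
####...
####...
###....

Derivation:
Click 1 (4,1) count=0: revealed 18 new [(2,1) (2,2) (2,3) (3,0) (3,1) (3,2) (3,3) (4,0) (4,1) (4,2) (4,3) (5,0) (5,1) (5,2) (5,3) (6,0) (6,1) (6,2)] -> total=18
Click 2 (2,4) count=2: revealed 1 new [(2,4)] -> total=19
Click 3 (5,2) count=1: revealed 0 new [(none)] -> total=19
Click 4 (2,3) count=2: revealed 0 new [(none)] -> total=19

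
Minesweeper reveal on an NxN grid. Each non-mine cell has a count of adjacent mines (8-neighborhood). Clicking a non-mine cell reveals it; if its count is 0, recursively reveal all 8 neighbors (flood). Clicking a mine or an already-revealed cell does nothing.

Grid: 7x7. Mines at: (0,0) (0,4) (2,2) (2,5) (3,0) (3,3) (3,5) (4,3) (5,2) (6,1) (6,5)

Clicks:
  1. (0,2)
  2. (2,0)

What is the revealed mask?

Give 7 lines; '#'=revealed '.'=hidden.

Click 1 (0,2) count=0: revealed 6 new [(0,1) (0,2) (0,3) (1,1) (1,2) (1,3)] -> total=6
Click 2 (2,0) count=1: revealed 1 new [(2,0)] -> total=7

Answer: .###...
.###...
#......
.......
.......
.......
.......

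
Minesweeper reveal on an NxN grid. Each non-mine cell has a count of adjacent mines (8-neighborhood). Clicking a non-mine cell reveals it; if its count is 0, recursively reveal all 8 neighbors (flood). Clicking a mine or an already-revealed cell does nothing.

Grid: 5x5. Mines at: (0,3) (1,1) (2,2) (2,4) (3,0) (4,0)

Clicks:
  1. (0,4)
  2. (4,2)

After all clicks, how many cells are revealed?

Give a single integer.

Click 1 (0,4) count=1: revealed 1 new [(0,4)] -> total=1
Click 2 (4,2) count=0: revealed 8 new [(3,1) (3,2) (3,3) (3,4) (4,1) (4,2) (4,3) (4,4)] -> total=9

Answer: 9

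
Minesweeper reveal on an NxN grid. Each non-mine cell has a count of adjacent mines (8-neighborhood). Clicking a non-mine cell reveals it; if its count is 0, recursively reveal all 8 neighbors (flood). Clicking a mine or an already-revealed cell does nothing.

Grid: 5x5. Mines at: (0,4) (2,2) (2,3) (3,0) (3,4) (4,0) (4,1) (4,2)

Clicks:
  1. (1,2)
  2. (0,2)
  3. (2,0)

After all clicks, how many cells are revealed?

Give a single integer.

Click 1 (1,2) count=2: revealed 1 new [(1,2)] -> total=1
Click 2 (0,2) count=0: revealed 9 new [(0,0) (0,1) (0,2) (0,3) (1,0) (1,1) (1,3) (2,0) (2,1)] -> total=10
Click 3 (2,0) count=1: revealed 0 new [(none)] -> total=10

Answer: 10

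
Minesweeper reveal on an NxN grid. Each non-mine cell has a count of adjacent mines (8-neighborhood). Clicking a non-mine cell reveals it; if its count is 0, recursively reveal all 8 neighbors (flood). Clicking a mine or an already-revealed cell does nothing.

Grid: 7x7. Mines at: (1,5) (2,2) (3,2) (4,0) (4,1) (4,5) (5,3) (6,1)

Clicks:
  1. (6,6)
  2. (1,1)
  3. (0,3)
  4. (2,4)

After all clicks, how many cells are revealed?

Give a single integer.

Answer: 21

Derivation:
Click 1 (6,6) count=0: revealed 6 new [(5,4) (5,5) (5,6) (6,4) (6,5) (6,6)] -> total=6
Click 2 (1,1) count=1: revealed 1 new [(1,1)] -> total=7
Click 3 (0,3) count=0: revealed 13 new [(0,0) (0,1) (0,2) (0,3) (0,4) (1,0) (1,2) (1,3) (1,4) (2,0) (2,1) (3,0) (3,1)] -> total=20
Click 4 (2,4) count=1: revealed 1 new [(2,4)] -> total=21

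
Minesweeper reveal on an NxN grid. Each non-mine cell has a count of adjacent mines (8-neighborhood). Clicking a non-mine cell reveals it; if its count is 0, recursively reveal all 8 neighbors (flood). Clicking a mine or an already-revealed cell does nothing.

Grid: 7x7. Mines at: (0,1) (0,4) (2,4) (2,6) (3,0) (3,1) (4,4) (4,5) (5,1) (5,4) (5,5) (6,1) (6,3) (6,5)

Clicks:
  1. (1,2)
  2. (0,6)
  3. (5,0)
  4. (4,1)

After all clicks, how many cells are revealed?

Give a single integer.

Answer: 7

Derivation:
Click 1 (1,2) count=1: revealed 1 new [(1,2)] -> total=1
Click 2 (0,6) count=0: revealed 4 new [(0,5) (0,6) (1,5) (1,6)] -> total=5
Click 3 (5,0) count=2: revealed 1 new [(5,0)] -> total=6
Click 4 (4,1) count=3: revealed 1 new [(4,1)] -> total=7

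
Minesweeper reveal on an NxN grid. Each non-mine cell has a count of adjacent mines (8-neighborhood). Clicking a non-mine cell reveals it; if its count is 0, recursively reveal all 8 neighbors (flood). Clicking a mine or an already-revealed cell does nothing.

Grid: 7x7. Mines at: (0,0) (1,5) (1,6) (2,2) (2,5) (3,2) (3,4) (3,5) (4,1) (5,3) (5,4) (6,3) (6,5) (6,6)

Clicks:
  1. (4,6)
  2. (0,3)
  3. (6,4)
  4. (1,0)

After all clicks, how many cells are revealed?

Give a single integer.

Click 1 (4,6) count=1: revealed 1 new [(4,6)] -> total=1
Click 2 (0,3) count=0: revealed 8 new [(0,1) (0,2) (0,3) (0,4) (1,1) (1,2) (1,3) (1,4)] -> total=9
Click 3 (6,4) count=4: revealed 1 new [(6,4)] -> total=10
Click 4 (1,0) count=1: revealed 1 new [(1,0)] -> total=11

Answer: 11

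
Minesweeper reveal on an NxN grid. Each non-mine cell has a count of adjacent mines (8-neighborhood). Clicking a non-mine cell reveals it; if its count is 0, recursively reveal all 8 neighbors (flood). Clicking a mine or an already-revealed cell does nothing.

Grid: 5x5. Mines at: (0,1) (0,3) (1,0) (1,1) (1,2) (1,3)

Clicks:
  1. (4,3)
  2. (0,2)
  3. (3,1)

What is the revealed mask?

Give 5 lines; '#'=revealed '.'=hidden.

Answer: ..#..
.....
#####
#####
#####

Derivation:
Click 1 (4,3) count=0: revealed 15 new [(2,0) (2,1) (2,2) (2,3) (2,4) (3,0) (3,1) (3,2) (3,3) (3,4) (4,0) (4,1) (4,2) (4,3) (4,4)] -> total=15
Click 2 (0,2) count=5: revealed 1 new [(0,2)] -> total=16
Click 3 (3,1) count=0: revealed 0 new [(none)] -> total=16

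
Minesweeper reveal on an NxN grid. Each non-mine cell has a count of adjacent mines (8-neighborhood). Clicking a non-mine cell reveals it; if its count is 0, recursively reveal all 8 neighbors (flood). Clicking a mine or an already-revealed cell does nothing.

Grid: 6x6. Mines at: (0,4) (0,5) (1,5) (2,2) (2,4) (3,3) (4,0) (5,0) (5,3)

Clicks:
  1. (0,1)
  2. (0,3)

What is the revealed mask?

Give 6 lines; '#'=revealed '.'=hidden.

Answer: ####..
####..
##....
##....
......
......

Derivation:
Click 1 (0,1) count=0: revealed 12 new [(0,0) (0,1) (0,2) (0,3) (1,0) (1,1) (1,2) (1,3) (2,0) (2,1) (3,0) (3,1)] -> total=12
Click 2 (0,3) count=1: revealed 0 new [(none)] -> total=12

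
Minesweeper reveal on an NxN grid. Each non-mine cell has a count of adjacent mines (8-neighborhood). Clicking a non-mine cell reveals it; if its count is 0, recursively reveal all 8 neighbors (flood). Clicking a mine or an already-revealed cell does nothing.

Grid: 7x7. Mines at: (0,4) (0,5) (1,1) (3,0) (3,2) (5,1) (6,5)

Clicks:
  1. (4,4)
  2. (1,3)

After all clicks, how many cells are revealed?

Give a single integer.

Click 1 (4,4) count=0: revealed 25 new [(1,3) (1,4) (1,5) (1,6) (2,3) (2,4) (2,5) (2,6) (3,3) (3,4) (3,5) (3,6) (4,2) (4,3) (4,4) (4,5) (4,6) (5,2) (5,3) (5,4) (5,5) (5,6) (6,2) (6,3) (6,4)] -> total=25
Click 2 (1,3) count=1: revealed 0 new [(none)] -> total=25

Answer: 25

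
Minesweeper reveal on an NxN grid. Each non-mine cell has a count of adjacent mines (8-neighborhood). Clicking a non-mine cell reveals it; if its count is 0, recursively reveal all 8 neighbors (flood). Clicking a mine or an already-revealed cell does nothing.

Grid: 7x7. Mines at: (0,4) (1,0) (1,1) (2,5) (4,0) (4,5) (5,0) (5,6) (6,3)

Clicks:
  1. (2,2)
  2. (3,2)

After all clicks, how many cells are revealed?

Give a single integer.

Click 1 (2,2) count=1: revealed 1 new [(2,2)] -> total=1
Click 2 (3,2) count=0: revealed 18 new [(1,2) (1,3) (1,4) (2,1) (2,3) (2,4) (3,1) (3,2) (3,3) (3,4) (4,1) (4,2) (4,3) (4,4) (5,1) (5,2) (5,3) (5,4)] -> total=19

Answer: 19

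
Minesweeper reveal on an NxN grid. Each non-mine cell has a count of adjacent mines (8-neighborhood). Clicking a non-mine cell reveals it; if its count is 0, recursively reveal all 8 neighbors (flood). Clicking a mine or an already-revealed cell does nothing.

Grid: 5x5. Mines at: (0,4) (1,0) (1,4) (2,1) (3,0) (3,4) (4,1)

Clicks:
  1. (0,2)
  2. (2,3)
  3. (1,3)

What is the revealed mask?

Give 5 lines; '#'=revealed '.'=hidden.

Answer: .###.
.###.
...#.
.....
.....

Derivation:
Click 1 (0,2) count=0: revealed 6 new [(0,1) (0,2) (0,3) (1,1) (1,2) (1,3)] -> total=6
Click 2 (2,3) count=2: revealed 1 new [(2,3)] -> total=7
Click 3 (1,3) count=2: revealed 0 new [(none)] -> total=7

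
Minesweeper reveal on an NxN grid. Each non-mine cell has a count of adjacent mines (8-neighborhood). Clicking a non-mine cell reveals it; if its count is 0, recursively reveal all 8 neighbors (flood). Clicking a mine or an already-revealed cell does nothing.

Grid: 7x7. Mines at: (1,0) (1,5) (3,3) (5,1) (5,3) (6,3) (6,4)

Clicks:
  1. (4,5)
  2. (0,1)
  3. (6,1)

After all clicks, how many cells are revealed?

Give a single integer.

Answer: 16

Derivation:
Click 1 (4,5) count=0: revealed 14 new [(2,4) (2,5) (2,6) (3,4) (3,5) (3,6) (4,4) (4,5) (4,6) (5,4) (5,5) (5,6) (6,5) (6,6)] -> total=14
Click 2 (0,1) count=1: revealed 1 new [(0,1)] -> total=15
Click 3 (6,1) count=1: revealed 1 new [(6,1)] -> total=16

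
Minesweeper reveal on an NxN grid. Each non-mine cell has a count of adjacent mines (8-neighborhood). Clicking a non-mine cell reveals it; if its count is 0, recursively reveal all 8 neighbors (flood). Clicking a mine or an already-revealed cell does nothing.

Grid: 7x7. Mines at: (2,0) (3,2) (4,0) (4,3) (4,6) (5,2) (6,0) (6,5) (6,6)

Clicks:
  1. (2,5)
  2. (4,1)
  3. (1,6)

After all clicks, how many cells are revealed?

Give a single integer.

Answer: 25

Derivation:
Click 1 (2,5) count=0: revealed 24 new [(0,0) (0,1) (0,2) (0,3) (0,4) (0,5) (0,6) (1,0) (1,1) (1,2) (1,3) (1,4) (1,5) (1,6) (2,1) (2,2) (2,3) (2,4) (2,5) (2,6) (3,3) (3,4) (3,5) (3,6)] -> total=24
Click 2 (4,1) count=3: revealed 1 new [(4,1)] -> total=25
Click 3 (1,6) count=0: revealed 0 new [(none)] -> total=25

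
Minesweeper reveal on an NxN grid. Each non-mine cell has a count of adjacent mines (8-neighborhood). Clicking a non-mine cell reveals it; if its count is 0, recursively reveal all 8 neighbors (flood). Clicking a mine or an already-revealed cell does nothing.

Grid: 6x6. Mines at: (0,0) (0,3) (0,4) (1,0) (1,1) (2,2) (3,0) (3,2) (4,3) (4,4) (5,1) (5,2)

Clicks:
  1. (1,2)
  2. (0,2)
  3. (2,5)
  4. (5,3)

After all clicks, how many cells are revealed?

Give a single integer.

Answer: 12

Derivation:
Click 1 (1,2) count=3: revealed 1 new [(1,2)] -> total=1
Click 2 (0,2) count=2: revealed 1 new [(0,2)] -> total=2
Click 3 (2,5) count=0: revealed 9 new [(1,3) (1,4) (1,5) (2,3) (2,4) (2,5) (3,3) (3,4) (3,5)] -> total=11
Click 4 (5,3) count=3: revealed 1 new [(5,3)] -> total=12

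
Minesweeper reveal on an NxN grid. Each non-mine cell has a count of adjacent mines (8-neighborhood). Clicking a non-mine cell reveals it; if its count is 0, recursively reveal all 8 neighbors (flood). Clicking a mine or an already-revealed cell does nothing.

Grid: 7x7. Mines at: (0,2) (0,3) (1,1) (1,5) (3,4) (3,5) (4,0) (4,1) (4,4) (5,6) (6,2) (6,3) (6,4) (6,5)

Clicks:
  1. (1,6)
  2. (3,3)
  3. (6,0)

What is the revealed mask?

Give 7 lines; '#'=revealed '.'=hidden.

Click 1 (1,6) count=1: revealed 1 new [(1,6)] -> total=1
Click 2 (3,3) count=2: revealed 1 new [(3,3)] -> total=2
Click 3 (6,0) count=0: revealed 4 new [(5,0) (5,1) (6,0) (6,1)] -> total=6

Answer: .......
......#
.......
...#...
.......
##.....
##.....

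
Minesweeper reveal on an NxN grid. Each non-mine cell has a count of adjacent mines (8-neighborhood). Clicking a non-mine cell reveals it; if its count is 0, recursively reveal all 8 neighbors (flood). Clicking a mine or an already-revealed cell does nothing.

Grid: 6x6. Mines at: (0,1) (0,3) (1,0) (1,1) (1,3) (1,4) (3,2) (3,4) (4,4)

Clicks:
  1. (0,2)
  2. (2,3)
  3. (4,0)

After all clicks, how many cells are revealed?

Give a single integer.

Answer: 14

Derivation:
Click 1 (0,2) count=4: revealed 1 new [(0,2)] -> total=1
Click 2 (2,3) count=4: revealed 1 new [(2,3)] -> total=2
Click 3 (4,0) count=0: revealed 12 new [(2,0) (2,1) (3,0) (3,1) (4,0) (4,1) (4,2) (4,3) (5,0) (5,1) (5,2) (5,3)] -> total=14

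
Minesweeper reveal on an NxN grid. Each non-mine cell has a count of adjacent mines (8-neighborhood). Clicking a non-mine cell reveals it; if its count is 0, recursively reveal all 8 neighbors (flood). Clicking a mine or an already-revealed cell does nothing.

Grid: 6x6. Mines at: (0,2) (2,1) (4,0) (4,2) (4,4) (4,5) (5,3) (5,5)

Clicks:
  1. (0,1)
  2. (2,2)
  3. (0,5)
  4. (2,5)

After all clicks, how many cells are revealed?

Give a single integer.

Click 1 (0,1) count=1: revealed 1 new [(0,1)] -> total=1
Click 2 (2,2) count=1: revealed 1 new [(2,2)] -> total=2
Click 3 (0,5) count=0: revealed 14 new [(0,3) (0,4) (0,5) (1,2) (1,3) (1,4) (1,5) (2,3) (2,4) (2,5) (3,2) (3,3) (3,4) (3,5)] -> total=16
Click 4 (2,5) count=0: revealed 0 new [(none)] -> total=16

Answer: 16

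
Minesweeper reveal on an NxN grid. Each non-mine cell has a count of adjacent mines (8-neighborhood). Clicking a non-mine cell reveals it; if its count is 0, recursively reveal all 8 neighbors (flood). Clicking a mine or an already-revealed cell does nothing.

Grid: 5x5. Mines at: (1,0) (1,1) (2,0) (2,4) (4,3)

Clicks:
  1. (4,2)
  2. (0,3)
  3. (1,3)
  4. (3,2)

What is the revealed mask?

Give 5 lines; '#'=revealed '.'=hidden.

Answer: ..###
..###
.....
..#..
..#..

Derivation:
Click 1 (4,2) count=1: revealed 1 new [(4,2)] -> total=1
Click 2 (0,3) count=0: revealed 6 new [(0,2) (0,3) (0,4) (1,2) (1,3) (1,4)] -> total=7
Click 3 (1,3) count=1: revealed 0 new [(none)] -> total=7
Click 4 (3,2) count=1: revealed 1 new [(3,2)] -> total=8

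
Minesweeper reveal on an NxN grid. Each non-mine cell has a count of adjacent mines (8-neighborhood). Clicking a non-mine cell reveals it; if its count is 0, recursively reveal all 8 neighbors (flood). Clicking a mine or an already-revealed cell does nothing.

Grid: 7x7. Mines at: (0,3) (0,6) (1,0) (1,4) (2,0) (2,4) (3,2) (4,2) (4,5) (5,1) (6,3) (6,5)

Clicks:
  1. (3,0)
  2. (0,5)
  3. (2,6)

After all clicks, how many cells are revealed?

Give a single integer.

Answer: 8

Derivation:
Click 1 (3,0) count=1: revealed 1 new [(3,0)] -> total=1
Click 2 (0,5) count=2: revealed 1 new [(0,5)] -> total=2
Click 3 (2,6) count=0: revealed 6 new [(1,5) (1,6) (2,5) (2,6) (3,5) (3,6)] -> total=8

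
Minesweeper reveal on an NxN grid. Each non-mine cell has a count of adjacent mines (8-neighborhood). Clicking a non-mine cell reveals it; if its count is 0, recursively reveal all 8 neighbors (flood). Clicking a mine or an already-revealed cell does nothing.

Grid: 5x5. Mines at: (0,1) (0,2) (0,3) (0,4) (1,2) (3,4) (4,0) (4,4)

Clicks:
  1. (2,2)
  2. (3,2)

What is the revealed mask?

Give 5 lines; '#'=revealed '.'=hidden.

Click 1 (2,2) count=1: revealed 1 new [(2,2)] -> total=1
Click 2 (3,2) count=0: revealed 8 new [(2,1) (2,3) (3,1) (3,2) (3,3) (4,1) (4,2) (4,3)] -> total=9

Answer: .....
.....
.###.
.###.
.###.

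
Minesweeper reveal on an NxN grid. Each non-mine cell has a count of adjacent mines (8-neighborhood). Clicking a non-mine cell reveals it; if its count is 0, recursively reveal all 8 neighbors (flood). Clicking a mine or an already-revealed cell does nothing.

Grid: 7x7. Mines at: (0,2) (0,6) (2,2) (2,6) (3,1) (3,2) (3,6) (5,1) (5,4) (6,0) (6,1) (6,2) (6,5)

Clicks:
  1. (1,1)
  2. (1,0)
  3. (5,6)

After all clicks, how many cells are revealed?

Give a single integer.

Click 1 (1,1) count=2: revealed 1 new [(1,1)] -> total=1
Click 2 (1,0) count=0: revealed 5 new [(0,0) (0,1) (1,0) (2,0) (2,1)] -> total=6
Click 3 (5,6) count=1: revealed 1 new [(5,6)] -> total=7

Answer: 7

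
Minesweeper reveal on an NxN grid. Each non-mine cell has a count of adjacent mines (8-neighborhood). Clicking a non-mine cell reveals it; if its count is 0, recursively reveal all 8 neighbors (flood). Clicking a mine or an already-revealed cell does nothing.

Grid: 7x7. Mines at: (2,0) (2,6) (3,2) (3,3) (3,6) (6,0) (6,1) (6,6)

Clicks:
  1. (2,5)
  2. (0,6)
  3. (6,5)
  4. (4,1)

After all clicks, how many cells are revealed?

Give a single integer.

Answer: 21

Derivation:
Click 1 (2,5) count=2: revealed 1 new [(2,5)] -> total=1
Click 2 (0,6) count=0: revealed 18 new [(0,0) (0,1) (0,2) (0,3) (0,4) (0,5) (0,6) (1,0) (1,1) (1,2) (1,3) (1,4) (1,5) (1,6) (2,1) (2,2) (2,3) (2,4)] -> total=19
Click 3 (6,5) count=1: revealed 1 new [(6,5)] -> total=20
Click 4 (4,1) count=1: revealed 1 new [(4,1)] -> total=21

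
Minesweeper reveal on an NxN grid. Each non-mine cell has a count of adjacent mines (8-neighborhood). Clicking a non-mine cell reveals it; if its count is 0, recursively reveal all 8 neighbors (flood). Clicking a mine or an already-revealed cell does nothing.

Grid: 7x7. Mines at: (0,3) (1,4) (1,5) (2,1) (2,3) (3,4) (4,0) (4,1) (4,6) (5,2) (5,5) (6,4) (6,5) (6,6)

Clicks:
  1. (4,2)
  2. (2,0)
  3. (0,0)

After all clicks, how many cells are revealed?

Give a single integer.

Answer: 8

Derivation:
Click 1 (4,2) count=2: revealed 1 new [(4,2)] -> total=1
Click 2 (2,0) count=1: revealed 1 new [(2,0)] -> total=2
Click 3 (0,0) count=0: revealed 6 new [(0,0) (0,1) (0,2) (1,0) (1,1) (1,2)] -> total=8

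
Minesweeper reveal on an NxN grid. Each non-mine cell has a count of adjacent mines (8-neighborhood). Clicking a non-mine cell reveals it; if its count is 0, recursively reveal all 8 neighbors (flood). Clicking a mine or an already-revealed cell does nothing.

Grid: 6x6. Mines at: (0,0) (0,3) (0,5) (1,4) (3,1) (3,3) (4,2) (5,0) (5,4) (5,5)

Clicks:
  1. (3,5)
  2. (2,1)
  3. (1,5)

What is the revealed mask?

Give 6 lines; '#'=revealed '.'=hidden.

Answer: ......
.....#
.#..##
....##
....##
......

Derivation:
Click 1 (3,5) count=0: revealed 6 new [(2,4) (2,5) (3,4) (3,5) (4,4) (4,5)] -> total=6
Click 2 (2,1) count=1: revealed 1 new [(2,1)] -> total=7
Click 3 (1,5) count=2: revealed 1 new [(1,5)] -> total=8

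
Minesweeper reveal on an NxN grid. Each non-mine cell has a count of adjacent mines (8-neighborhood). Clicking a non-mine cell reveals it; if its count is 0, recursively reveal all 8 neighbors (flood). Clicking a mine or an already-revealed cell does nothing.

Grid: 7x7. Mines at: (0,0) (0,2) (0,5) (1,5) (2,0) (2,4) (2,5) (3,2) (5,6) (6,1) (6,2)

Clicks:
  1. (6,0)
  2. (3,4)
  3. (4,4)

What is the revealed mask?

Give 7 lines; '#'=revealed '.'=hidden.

Click 1 (6,0) count=1: revealed 1 new [(6,0)] -> total=1
Click 2 (3,4) count=2: revealed 1 new [(3,4)] -> total=2
Click 3 (4,4) count=0: revealed 11 new [(3,3) (3,5) (4,3) (4,4) (4,5) (5,3) (5,4) (5,5) (6,3) (6,4) (6,5)] -> total=13

Answer: .......
.......
.......
...###.
...###.
...###.
#..###.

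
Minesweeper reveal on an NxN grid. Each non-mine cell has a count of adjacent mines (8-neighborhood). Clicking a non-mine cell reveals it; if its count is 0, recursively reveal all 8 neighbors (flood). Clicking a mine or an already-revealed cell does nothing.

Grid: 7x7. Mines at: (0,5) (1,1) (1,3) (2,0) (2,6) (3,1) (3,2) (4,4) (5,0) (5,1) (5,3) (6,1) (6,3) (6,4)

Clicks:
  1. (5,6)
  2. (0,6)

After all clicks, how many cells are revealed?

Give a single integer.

Click 1 (5,6) count=0: revealed 8 new [(3,5) (3,6) (4,5) (4,6) (5,5) (5,6) (6,5) (6,6)] -> total=8
Click 2 (0,6) count=1: revealed 1 new [(0,6)] -> total=9

Answer: 9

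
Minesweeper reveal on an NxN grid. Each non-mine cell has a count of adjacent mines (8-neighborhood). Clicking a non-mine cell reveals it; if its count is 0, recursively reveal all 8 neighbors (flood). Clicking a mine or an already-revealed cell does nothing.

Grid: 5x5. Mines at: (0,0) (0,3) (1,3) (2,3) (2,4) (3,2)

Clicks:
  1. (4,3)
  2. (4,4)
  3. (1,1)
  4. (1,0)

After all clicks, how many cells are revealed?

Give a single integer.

Click 1 (4,3) count=1: revealed 1 new [(4,3)] -> total=1
Click 2 (4,4) count=0: revealed 3 new [(3,3) (3,4) (4,4)] -> total=4
Click 3 (1,1) count=1: revealed 1 new [(1,1)] -> total=5
Click 4 (1,0) count=1: revealed 1 new [(1,0)] -> total=6

Answer: 6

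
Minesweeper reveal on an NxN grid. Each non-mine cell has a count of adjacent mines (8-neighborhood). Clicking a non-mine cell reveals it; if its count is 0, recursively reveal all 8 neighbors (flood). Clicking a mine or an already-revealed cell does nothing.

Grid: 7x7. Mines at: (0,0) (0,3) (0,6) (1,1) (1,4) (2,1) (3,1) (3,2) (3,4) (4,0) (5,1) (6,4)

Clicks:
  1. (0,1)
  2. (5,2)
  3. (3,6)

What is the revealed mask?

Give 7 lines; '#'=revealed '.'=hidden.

Click 1 (0,1) count=2: revealed 1 new [(0,1)] -> total=1
Click 2 (5,2) count=1: revealed 1 new [(5,2)] -> total=2
Click 3 (3,6) count=0: revealed 12 new [(1,5) (1,6) (2,5) (2,6) (3,5) (3,6) (4,5) (4,6) (5,5) (5,6) (6,5) (6,6)] -> total=14

Answer: .#.....
.....##
.....##
.....##
.....##
..#..##
.....##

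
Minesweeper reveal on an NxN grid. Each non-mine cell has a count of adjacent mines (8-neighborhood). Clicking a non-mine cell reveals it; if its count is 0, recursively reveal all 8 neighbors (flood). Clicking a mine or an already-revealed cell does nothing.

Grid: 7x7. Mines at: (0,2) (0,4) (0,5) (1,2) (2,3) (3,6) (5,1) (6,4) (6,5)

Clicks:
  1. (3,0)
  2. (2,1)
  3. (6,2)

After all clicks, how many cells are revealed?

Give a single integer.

Click 1 (3,0) count=0: revealed 13 new [(0,0) (0,1) (1,0) (1,1) (2,0) (2,1) (2,2) (3,0) (3,1) (3,2) (4,0) (4,1) (4,2)] -> total=13
Click 2 (2,1) count=1: revealed 0 new [(none)] -> total=13
Click 3 (6,2) count=1: revealed 1 new [(6,2)] -> total=14

Answer: 14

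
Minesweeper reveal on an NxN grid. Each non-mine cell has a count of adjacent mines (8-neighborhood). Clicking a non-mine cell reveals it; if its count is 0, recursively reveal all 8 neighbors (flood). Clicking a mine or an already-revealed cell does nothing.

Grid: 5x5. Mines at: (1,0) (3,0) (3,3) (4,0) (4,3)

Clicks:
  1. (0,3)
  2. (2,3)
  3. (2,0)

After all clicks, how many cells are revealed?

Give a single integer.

Answer: 13

Derivation:
Click 1 (0,3) count=0: revealed 12 new [(0,1) (0,2) (0,3) (0,4) (1,1) (1,2) (1,3) (1,4) (2,1) (2,2) (2,3) (2,4)] -> total=12
Click 2 (2,3) count=1: revealed 0 new [(none)] -> total=12
Click 3 (2,0) count=2: revealed 1 new [(2,0)] -> total=13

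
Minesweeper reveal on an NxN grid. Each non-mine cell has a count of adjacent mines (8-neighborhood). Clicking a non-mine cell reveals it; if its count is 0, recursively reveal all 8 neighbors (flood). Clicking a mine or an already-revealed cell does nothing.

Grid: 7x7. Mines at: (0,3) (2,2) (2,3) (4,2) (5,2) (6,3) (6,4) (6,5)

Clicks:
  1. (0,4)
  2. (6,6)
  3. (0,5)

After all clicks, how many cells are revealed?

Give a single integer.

Click 1 (0,4) count=1: revealed 1 new [(0,4)] -> total=1
Click 2 (6,6) count=1: revealed 1 new [(6,6)] -> total=2
Click 3 (0,5) count=0: revealed 20 new [(0,5) (0,6) (1,4) (1,5) (1,6) (2,4) (2,5) (2,6) (3,3) (3,4) (3,5) (3,6) (4,3) (4,4) (4,5) (4,6) (5,3) (5,4) (5,5) (5,6)] -> total=22

Answer: 22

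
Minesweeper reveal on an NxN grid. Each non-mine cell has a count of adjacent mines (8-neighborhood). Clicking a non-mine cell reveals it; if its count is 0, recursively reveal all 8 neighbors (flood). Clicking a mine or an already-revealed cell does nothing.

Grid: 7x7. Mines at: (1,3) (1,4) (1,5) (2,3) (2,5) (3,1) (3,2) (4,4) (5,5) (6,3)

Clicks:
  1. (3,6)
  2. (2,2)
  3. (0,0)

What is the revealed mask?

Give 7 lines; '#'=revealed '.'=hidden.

Answer: ###....
###....
###....
......#
.......
.......
.......

Derivation:
Click 1 (3,6) count=1: revealed 1 new [(3,6)] -> total=1
Click 2 (2,2) count=4: revealed 1 new [(2,2)] -> total=2
Click 3 (0,0) count=0: revealed 8 new [(0,0) (0,1) (0,2) (1,0) (1,1) (1,2) (2,0) (2,1)] -> total=10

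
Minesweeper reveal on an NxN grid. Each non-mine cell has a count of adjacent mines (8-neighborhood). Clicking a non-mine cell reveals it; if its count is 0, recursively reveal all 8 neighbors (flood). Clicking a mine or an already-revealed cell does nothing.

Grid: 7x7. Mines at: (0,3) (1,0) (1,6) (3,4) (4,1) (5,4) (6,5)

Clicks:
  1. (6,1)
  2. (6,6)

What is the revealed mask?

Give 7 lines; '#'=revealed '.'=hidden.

Click 1 (6,1) count=0: revealed 8 new [(5,0) (5,1) (5,2) (5,3) (6,0) (6,1) (6,2) (6,3)] -> total=8
Click 2 (6,6) count=1: revealed 1 new [(6,6)] -> total=9

Answer: .......
.......
.......
.......
.......
####...
####..#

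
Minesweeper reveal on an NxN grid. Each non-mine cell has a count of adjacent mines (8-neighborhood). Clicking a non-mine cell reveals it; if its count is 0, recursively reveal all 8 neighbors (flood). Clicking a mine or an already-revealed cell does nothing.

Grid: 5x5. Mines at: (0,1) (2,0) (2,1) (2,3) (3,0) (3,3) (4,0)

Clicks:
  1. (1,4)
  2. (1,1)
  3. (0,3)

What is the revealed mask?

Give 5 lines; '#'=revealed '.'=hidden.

Answer: ..###
.####
.....
.....
.....

Derivation:
Click 1 (1,4) count=1: revealed 1 new [(1,4)] -> total=1
Click 2 (1,1) count=3: revealed 1 new [(1,1)] -> total=2
Click 3 (0,3) count=0: revealed 5 new [(0,2) (0,3) (0,4) (1,2) (1,3)] -> total=7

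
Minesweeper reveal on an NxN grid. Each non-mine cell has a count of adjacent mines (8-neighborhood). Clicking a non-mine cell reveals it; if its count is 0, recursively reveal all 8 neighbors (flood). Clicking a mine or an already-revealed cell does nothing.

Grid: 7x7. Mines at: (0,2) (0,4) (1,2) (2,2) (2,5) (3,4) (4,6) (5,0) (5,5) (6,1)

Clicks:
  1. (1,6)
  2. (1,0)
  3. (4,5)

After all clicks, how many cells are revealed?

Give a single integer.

Click 1 (1,6) count=1: revealed 1 new [(1,6)] -> total=1
Click 2 (1,0) count=0: revealed 10 new [(0,0) (0,1) (1,0) (1,1) (2,0) (2,1) (3,0) (3,1) (4,0) (4,1)] -> total=11
Click 3 (4,5) count=3: revealed 1 new [(4,5)] -> total=12

Answer: 12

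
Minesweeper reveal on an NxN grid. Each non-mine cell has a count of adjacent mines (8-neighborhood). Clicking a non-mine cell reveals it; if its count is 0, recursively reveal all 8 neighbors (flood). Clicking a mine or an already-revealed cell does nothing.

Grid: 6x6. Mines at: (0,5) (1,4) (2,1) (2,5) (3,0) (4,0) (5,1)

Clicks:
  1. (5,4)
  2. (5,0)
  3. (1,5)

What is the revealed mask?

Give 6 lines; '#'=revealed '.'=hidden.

Click 1 (5,4) count=0: revealed 15 new [(2,2) (2,3) (2,4) (3,2) (3,3) (3,4) (3,5) (4,2) (4,3) (4,4) (4,5) (5,2) (5,3) (5,4) (5,5)] -> total=15
Click 2 (5,0) count=2: revealed 1 new [(5,0)] -> total=16
Click 3 (1,5) count=3: revealed 1 new [(1,5)] -> total=17

Answer: ......
.....#
..###.
..####
..####
#.####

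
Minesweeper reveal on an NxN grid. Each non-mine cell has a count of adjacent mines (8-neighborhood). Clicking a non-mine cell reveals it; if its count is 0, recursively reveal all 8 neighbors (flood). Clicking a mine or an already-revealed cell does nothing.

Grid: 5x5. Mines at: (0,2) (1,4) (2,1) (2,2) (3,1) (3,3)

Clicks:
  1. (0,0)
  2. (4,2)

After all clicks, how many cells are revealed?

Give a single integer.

Click 1 (0,0) count=0: revealed 4 new [(0,0) (0,1) (1,0) (1,1)] -> total=4
Click 2 (4,2) count=2: revealed 1 new [(4,2)] -> total=5

Answer: 5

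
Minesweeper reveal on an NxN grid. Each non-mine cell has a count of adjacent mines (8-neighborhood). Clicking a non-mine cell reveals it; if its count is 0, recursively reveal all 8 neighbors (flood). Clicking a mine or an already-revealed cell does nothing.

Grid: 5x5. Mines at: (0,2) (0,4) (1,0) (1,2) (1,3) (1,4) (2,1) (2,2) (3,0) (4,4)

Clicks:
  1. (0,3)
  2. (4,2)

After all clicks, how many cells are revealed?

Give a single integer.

Answer: 7

Derivation:
Click 1 (0,3) count=5: revealed 1 new [(0,3)] -> total=1
Click 2 (4,2) count=0: revealed 6 new [(3,1) (3,2) (3,3) (4,1) (4,2) (4,3)] -> total=7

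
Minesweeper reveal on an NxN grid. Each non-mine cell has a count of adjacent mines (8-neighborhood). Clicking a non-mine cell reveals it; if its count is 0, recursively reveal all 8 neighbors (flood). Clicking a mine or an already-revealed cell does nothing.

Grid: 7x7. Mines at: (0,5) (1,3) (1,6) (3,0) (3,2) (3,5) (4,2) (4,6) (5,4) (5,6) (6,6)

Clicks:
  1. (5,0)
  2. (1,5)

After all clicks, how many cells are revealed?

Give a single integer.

Click 1 (5,0) count=0: revealed 10 new [(4,0) (4,1) (5,0) (5,1) (5,2) (5,3) (6,0) (6,1) (6,2) (6,3)] -> total=10
Click 2 (1,5) count=2: revealed 1 new [(1,5)] -> total=11

Answer: 11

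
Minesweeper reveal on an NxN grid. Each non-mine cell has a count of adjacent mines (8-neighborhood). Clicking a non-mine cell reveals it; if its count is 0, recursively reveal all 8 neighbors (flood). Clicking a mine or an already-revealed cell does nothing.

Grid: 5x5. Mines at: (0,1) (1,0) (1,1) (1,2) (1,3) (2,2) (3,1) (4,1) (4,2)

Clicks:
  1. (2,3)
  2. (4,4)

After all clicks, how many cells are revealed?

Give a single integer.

Answer: 6

Derivation:
Click 1 (2,3) count=3: revealed 1 new [(2,3)] -> total=1
Click 2 (4,4) count=0: revealed 5 new [(2,4) (3,3) (3,4) (4,3) (4,4)] -> total=6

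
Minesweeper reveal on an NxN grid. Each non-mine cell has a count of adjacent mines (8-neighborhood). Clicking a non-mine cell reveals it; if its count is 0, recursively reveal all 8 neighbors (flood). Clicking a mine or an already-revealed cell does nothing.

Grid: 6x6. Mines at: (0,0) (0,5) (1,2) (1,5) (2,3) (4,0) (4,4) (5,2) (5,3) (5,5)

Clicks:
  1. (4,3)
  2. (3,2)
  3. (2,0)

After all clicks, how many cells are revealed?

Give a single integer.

Click 1 (4,3) count=3: revealed 1 new [(4,3)] -> total=1
Click 2 (3,2) count=1: revealed 1 new [(3,2)] -> total=2
Click 3 (2,0) count=0: revealed 6 new [(1,0) (1,1) (2,0) (2,1) (3,0) (3,1)] -> total=8

Answer: 8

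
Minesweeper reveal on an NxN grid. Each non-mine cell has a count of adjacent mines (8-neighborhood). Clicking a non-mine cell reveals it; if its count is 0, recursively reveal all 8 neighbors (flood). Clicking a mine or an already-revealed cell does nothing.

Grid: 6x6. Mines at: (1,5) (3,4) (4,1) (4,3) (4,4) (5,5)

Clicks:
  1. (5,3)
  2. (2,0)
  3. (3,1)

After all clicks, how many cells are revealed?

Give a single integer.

Click 1 (5,3) count=2: revealed 1 new [(5,3)] -> total=1
Click 2 (2,0) count=0: revealed 19 new [(0,0) (0,1) (0,2) (0,3) (0,4) (1,0) (1,1) (1,2) (1,3) (1,4) (2,0) (2,1) (2,2) (2,3) (2,4) (3,0) (3,1) (3,2) (3,3)] -> total=20
Click 3 (3,1) count=1: revealed 0 new [(none)] -> total=20

Answer: 20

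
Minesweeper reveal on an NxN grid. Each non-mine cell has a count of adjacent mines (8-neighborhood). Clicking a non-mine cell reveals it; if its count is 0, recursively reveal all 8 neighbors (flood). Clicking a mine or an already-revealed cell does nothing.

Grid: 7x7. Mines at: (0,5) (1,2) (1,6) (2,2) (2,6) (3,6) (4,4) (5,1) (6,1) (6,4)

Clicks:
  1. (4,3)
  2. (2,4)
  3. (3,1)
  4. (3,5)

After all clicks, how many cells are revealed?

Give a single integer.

Click 1 (4,3) count=1: revealed 1 new [(4,3)] -> total=1
Click 2 (2,4) count=0: revealed 9 new [(1,3) (1,4) (1,5) (2,3) (2,4) (2,5) (3,3) (3,4) (3,5)] -> total=10
Click 3 (3,1) count=1: revealed 1 new [(3,1)] -> total=11
Click 4 (3,5) count=3: revealed 0 new [(none)] -> total=11

Answer: 11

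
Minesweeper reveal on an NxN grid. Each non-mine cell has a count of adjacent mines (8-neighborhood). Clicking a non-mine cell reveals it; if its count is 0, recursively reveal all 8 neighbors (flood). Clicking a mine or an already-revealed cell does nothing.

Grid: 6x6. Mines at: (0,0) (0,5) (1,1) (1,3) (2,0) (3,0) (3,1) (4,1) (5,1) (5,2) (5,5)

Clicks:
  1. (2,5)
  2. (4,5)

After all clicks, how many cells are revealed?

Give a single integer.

Click 1 (2,5) count=0: revealed 14 new [(1,4) (1,5) (2,2) (2,3) (2,4) (2,5) (3,2) (3,3) (3,4) (3,5) (4,2) (4,3) (4,4) (4,5)] -> total=14
Click 2 (4,5) count=1: revealed 0 new [(none)] -> total=14

Answer: 14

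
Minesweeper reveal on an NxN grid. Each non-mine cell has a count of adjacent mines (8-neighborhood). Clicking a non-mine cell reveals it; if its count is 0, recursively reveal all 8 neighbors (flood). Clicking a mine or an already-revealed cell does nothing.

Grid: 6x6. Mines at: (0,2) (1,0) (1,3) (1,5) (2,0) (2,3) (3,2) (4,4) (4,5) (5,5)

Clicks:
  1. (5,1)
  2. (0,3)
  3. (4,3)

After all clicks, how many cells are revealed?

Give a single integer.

Answer: 11

Derivation:
Click 1 (5,1) count=0: revealed 10 new [(3,0) (3,1) (4,0) (4,1) (4,2) (4,3) (5,0) (5,1) (5,2) (5,3)] -> total=10
Click 2 (0,3) count=2: revealed 1 new [(0,3)] -> total=11
Click 3 (4,3) count=2: revealed 0 new [(none)] -> total=11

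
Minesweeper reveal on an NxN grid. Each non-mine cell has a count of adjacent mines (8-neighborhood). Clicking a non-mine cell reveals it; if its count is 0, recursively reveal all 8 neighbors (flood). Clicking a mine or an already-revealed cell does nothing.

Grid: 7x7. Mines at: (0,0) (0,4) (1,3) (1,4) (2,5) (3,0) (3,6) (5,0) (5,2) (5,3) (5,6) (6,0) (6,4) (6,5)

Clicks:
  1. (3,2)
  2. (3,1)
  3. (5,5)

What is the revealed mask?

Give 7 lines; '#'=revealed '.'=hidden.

Click 1 (3,2) count=0: revealed 12 new [(2,1) (2,2) (2,3) (2,4) (3,1) (3,2) (3,3) (3,4) (4,1) (4,2) (4,3) (4,4)] -> total=12
Click 2 (3,1) count=1: revealed 0 new [(none)] -> total=12
Click 3 (5,5) count=3: revealed 1 new [(5,5)] -> total=13

Answer: .......
.......
.####..
.####..
.####..
.....#.
.......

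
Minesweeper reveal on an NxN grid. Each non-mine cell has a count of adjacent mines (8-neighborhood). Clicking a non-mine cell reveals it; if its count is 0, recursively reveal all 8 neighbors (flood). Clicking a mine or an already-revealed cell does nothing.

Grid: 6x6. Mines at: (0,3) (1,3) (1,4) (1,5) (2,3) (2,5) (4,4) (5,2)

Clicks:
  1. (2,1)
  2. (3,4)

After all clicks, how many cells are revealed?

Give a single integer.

Click 1 (2,1) count=0: revealed 17 new [(0,0) (0,1) (0,2) (1,0) (1,1) (1,2) (2,0) (2,1) (2,2) (3,0) (3,1) (3,2) (4,0) (4,1) (4,2) (5,0) (5,1)] -> total=17
Click 2 (3,4) count=3: revealed 1 new [(3,4)] -> total=18

Answer: 18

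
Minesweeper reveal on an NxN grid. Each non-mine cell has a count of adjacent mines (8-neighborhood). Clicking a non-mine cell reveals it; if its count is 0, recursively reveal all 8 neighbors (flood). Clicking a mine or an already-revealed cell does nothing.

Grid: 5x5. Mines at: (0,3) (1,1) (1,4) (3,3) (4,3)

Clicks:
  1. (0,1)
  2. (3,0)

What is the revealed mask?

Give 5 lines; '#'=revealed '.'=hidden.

Answer: .#...
.....
###..
###..
###..

Derivation:
Click 1 (0,1) count=1: revealed 1 new [(0,1)] -> total=1
Click 2 (3,0) count=0: revealed 9 new [(2,0) (2,1) (2,2) (3,0) (3,1) (3,2) (4,0) (4,1) (4,2)] -> total=10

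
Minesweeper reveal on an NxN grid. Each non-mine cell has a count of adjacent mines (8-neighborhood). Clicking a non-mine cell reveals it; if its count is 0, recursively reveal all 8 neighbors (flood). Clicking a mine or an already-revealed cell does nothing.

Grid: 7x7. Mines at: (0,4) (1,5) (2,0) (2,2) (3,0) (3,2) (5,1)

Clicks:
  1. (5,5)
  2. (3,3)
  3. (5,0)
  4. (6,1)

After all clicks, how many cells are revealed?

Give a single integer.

Click 1 (5,5) count=0: revealed 23 new [(2,3) (2,4) (2,5) (2,6) (3,3) (3,4) (3,5) (3,6) (4,2) (4,3) (4,4) (4,5) (4,6) (5,2) (5,3) (5,4) (5,5) (5,6) (6,2) (6,3) (6,4) (6,5) (6,6)] -> total=23
Click 2 (3,3) count=2: revealed 0 new [(none)] -> total=23
Click 3 (5,0) count=1: revealed 1 new [(5,0)] -> total=24
Click 4 (6,1) count=1: revealed 1 new [(6,1)] -> total=25

Answer: 25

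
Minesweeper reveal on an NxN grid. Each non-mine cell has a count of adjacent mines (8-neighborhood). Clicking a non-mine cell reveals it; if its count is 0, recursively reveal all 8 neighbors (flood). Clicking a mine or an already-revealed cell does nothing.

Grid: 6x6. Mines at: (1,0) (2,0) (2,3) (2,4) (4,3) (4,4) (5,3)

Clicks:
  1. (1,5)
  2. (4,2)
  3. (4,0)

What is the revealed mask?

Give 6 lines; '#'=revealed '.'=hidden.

Answer: ......
.....#
......
###...
###...
###...

Derivation:
Click 1 (1,5) count=1: revealed 1 new [(1,5)] -> total=1
Click 2 (4,2) count=2: revealed 1 new [(4,2)] -> total=2
Click 3 (4,0) count=0: revealed 8 new [(3,0) (3,1) (3,2) (4,0) (4,1) (5,0) (5,1) (5,2)] -> total=10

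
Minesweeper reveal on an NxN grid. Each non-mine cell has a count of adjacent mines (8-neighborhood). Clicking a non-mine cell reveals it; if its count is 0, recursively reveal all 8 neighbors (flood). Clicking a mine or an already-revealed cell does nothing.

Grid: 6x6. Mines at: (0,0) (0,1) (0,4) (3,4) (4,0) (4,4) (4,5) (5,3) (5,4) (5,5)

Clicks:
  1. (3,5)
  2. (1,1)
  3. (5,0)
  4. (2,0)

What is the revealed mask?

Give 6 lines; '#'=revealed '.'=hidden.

Click 1 (3,5) count=3: revealed 1 new [(3,5)] -> total=1
Click 2 (1,1) count=2: revealed 1 new [(1,1)] -> total=2
Click 3 (5,0) count=1: revealed 1 new [(5,0)] -> total=3
Click 4 (2,0) count=0: revealed 14 new [(1,0) (1,2) (1,3) (2,0) (2,1) (2,2) (2,3) (3,0) (3,1) (3,2) (3,3) (4,1) (4,2) (4,3)] -> total=17

Answer: ......
####..
####..
####.#
.###..
#.....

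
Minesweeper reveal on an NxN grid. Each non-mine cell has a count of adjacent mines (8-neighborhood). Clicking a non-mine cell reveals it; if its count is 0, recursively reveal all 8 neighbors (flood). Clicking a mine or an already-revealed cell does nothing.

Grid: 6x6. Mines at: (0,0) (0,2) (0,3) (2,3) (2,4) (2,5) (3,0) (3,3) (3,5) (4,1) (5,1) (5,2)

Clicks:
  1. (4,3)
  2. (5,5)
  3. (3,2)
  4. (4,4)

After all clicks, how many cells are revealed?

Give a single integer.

Answer: 7

Derivation:
Click 1 (4,3) count=2: revealed 1 new [(4,3)] -> total=1
Click 2 (5,5) count=0: revealed 5 new [(4,4) (4,5) (5,3) (5,4) (5,5)] -> total=6
Click 3 (3,2) count=3: revealed 1 new [(3,2)] -> total=7
Click 4 (4,4) count=2: revealed 0 new [(none)] -> total=7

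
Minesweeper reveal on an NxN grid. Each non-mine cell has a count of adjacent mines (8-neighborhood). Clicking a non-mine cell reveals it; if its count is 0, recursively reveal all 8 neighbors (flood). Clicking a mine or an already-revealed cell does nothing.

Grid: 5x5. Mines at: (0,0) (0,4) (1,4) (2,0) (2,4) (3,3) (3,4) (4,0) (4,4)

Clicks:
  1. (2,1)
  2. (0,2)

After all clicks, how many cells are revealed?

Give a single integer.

Answer: 9

Derivation:
Click 1 (2,1) count=1: revealed 1 new [(2,1)] -> total=1
Click 2 (0,2) count=0: revealed 8 new [(0,1) (0,2) (0,3) (1,1) (1,2) (1,3) (2,2) (2,3)] -> total=9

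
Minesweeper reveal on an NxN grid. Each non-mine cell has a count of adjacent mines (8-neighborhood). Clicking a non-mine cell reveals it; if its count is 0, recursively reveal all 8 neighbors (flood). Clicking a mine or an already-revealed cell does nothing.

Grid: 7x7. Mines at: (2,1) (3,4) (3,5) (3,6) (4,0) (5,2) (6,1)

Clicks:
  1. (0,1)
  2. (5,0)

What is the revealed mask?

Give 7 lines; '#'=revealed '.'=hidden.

Answer: #######
#######
..#####
.......
.......
#......
.......

Derivation:
Click 1 (0,1) count=0: revealed 19 new [(0,0) (0,1) (0,2) (0,3) (0,4) (0,5) (0,6) (1,0) (1,1) (1,2) (1,3) (1,4) (1,5) (1,6) (2,2) (2,3) (2,4) (2,5) (2,6)] -> total=19
Click 2 (5,0) count=2: revealed 1 new [(5,0)] -> total=20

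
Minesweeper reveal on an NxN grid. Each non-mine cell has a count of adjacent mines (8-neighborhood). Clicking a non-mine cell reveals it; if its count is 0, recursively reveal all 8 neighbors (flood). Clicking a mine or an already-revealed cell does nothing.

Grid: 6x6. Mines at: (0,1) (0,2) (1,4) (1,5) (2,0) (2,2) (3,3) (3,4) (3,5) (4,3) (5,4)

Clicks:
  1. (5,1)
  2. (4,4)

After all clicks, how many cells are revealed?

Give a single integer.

Click 1 (5,1) count=0: revealed 9 new [(3,0) (3,1) (3,2) (4,0) (4,1) (4,2) (5,0) (5,1) (5,2)] -> total=9
Click 2 (4,4) count=5: revealed 1 new [(4,4)] -> total=10

Answer: 10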